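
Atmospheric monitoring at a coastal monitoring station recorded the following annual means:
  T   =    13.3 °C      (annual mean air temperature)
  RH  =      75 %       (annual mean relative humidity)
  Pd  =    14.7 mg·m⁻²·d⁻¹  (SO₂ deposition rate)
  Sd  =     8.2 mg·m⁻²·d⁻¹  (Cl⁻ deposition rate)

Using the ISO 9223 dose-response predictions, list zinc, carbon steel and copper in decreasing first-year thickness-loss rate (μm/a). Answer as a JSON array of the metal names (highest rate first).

["carbon steel", "zinc", "copper"]

zinc: T>10 °C ⇒ hinge -0.071·(13.3−10) = -0.2343
  sulphur-dioxide contribution → 1.049 μm/a
  chloride contribution → 0.3277 μm/a
  ⇒ r_corr(zinc) = 1.377 μm/a
carbon steel: temperature factor f = -0.054·(3.3) = -0.1782
  sulphur-dioxide contribution → 26.86 μm/a
  chloride contribution → 7.605 μm/a
  ⇒ r_corr(carbon steel) = 34.46 μm/a
copper: T>10 °C ⇒ hinge -0.080·(13.3−10) = -0.2640
  sulphur-dioxide contribution → 0.6837 μm/a
  chloride contribution → 0.5165 μm/a
  ⇒ r_corr(copper) = 1.2 μm/a
Ordering by μm/a: carbon steel (34.5) > zinc (1.38) > copper (1.2)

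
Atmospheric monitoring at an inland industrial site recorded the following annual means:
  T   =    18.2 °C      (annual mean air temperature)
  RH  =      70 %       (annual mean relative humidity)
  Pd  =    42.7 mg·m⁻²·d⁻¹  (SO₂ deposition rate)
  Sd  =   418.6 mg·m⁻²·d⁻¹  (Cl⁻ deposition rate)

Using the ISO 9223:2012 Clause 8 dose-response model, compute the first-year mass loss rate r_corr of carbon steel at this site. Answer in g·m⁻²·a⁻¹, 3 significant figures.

carbon steel: T>10 °C ⇒ hinge -0.054·(18.2−10) = -0.4428
  sulphur-dioxide contribution → 32.47 μm/a
  chloride contribution → 89.85 μm/a
  total first-year rate 122.3 μm/a
Convert to mass loss: 122.3 μm/a × 7.85 g/cm³ = 960.2 g·m⁻²·a⁻¹

r_corr = 960 g·m⁻²·a⁻¹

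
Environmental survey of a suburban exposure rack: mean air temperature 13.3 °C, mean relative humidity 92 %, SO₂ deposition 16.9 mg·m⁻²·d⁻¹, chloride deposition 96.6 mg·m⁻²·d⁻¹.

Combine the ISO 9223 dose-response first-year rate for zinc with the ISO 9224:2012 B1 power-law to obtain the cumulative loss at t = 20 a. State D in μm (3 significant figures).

D(20) = 45.3 μm

zinc: T>10 °C ⇒ hinge -0.071·(13.3−10) = -0.2343
  sulphur-dioxide contribution → 2.438 μm/a
  chloride contribution → 1.531 μm/a
  total first-year rate 3.969 μm/a
Power-law: D(20) = r_corr · 20^0.813
  D(20) = 3.969 × 20^0.813 = 3.969 × 11.42 = 45.34 μm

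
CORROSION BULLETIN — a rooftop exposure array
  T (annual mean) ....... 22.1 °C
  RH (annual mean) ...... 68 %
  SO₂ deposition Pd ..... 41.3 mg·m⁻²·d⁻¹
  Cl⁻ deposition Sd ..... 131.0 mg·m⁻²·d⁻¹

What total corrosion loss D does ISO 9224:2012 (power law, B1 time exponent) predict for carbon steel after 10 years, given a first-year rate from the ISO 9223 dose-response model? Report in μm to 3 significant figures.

D(10) = 242 μm

carbon steel: T>10 °C ⇒ hinge -0.054·(22.1−10) = -0.6534
  Pd branch = 1.77·Pd^0.52·e^(0.02·RH+f) = 24.84 μm/a
  Sd branch = 0.102·Sd^0.62·e^(0.033·RH+0.04·T) = 47.84 μm/a
  sum: 24.84 + 47.84 → r_corr = 72.68 μm/a
ISO 9224: D(t) = r_corr · t^b with b = 0.523 (carbon steel, B1)
  D(10) = 72.68 × 10^0.523 = 72.68 × 3.334 = 242.3 μm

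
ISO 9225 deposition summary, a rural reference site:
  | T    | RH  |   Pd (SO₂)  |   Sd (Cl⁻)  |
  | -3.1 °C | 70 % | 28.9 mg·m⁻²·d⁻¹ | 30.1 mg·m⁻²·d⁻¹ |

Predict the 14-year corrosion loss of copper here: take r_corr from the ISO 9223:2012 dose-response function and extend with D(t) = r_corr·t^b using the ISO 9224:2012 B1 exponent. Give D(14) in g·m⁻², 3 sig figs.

copper: f(T) = +0.126·(T−10) [T≤10 °C] = -1.6506
  SO₂ term: 0.0053·28.9^0.26·exp(0.059·70-1.6506) = 0.1517
  Cl⁻ term: 0.01025·30.1^0.27·exp(0.036·70+0.049·-3.1) = 0.2744
  sum: 0.1517 + 0.2744 → r_corr = 0.4261 μm/a
ISO 9224: D(t) = r_corr · t^b with b = 0.667 (copper, B1)
  D(14) = 0.4261 × 14^0.667 = 0.4261 × 5.814 = 2.477 μm
  Mass loss = 2.477 μm × 8.96 g/cm³ = 22.2 g·m⁻²

D(14) = 22.2 g·m⁻²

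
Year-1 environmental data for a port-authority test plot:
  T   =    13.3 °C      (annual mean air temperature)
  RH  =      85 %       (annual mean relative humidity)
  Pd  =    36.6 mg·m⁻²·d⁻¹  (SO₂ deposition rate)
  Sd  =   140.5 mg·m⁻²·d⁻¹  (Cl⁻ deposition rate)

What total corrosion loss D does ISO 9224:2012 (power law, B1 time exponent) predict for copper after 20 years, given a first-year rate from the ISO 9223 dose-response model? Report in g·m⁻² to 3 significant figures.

D(20) = 209 g·m⁻²

copper: f(T) = -0.080·(T−10) [T>10 °C] = -0.2640
  SO₂ term: 0.0053·36.6^0.26·exp(0.059·85-0.2640) = 1.564
  Cl⁻ term: 0.01025·140.5^0.27·exp(0.036·85+0.049·13.3) = 1.594
  r_corr = 1.564 + 1.594 = 3.158 μm/a
ISO 9224: D(t) = r_corr · t^b with b = 0.667 (copper, B1)
  D(20) = 3.158 × 20^0.667 = 3.158 × 7.375 = 23.29 μm
  Mass loss = 23.29 μm × 8.96 g/cm³ = 208.7 g·m⁻²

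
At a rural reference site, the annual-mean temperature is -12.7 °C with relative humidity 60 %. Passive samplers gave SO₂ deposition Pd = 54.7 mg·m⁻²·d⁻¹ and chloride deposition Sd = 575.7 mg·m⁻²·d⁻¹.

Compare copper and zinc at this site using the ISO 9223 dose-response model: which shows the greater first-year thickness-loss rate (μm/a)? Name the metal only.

zinc

copper: temperature factor f = +0.126·(-22.7) = -2.8602
  Pd branch = 0.0053·Pd^0.26·e^(0.059·RH+f) = 0.02961 μm/a
  Sd branch = 0.01025·Sd^0.27·e^(0.036·RH+0.049·T) = 0.2653 μm/a
  sum: 0.02961 + 0.2653 → r_corr = 0.2949 μm/a
zinc: temperature factor f = +0.038·(-22.7) = -0.8626
  SO₂ term: 0.0129·54.7^0.44·exp(0.046·60-0.8626) = 0.5004
  Cl⁻ term: 0.0175·575.7^0.57·exp(0.008·60+0.085·-12.7) = 0.3597
  r_corr = 0.5004 + 0.3597 = 0.8602 μm/a
Ordering by μm/a: zinc (0.86) > copper (0.295)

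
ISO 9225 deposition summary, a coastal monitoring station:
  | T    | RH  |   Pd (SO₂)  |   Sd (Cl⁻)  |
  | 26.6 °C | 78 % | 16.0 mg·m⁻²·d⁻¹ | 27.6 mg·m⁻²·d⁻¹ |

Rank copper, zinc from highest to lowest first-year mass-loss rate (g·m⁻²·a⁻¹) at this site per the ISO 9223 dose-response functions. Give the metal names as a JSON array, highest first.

copper: f(T) = -0.080·(T−10) [T>10 °C] = -1.3280
  Pd branch = 0.0053·Pd^0.26·e^(0.059·RH+f) = 0.2879 μm/a
  Cl⁻ term: 0.01025·27.6^0.27·exp(0.036·78+0.049·26.6) = 1.532
  sum: 0.2879 + 1.532 → r_corr = 1.82 μm/a
  mass loss = 1.82 μm/a × 8.96 g/cm³ = 16.31 g·m⁻²·a⁻¹
zinc: f(T) = -0.071·(T−10) [T>10 °C] = -1.1786
  SO₂ term: 0.0129·16.0^0.44·exp(0.046·78-1.1786) = 0.4862
  Cl⁻ term: 0.0175·27.6^0.57·exp(0.008·78+0.085·26.6) = 2.076
  sum: 0.4862 + 2.076 → r_corr = 2.563 μm/a
  mass loss = 2.563 μm/a × 7.14 g/cm³ = 18.3 g·m⁻²·a⁻¹
Ordering by g·m⁻²·a⁻¹: zinc (18.3) > copper (16.3)

["zinc", "copper"]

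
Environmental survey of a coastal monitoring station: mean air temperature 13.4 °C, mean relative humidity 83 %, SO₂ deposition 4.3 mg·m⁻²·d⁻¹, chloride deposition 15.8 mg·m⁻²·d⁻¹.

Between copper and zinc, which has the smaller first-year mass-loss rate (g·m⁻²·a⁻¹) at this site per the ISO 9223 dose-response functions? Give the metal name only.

copper: T>10 °C ⇒ hinge -0.080·(13.4−10) = -0.2720
  Pd branch = 0.0053·Pd^0.26·e^(0.059·RH+f) = 0.7899 μm/a
  Sd branch = 0.01025·Sd^0.27·e^(0.036·RH+0.049·T) = 0.8264 μm/a
  r_corr = 0.7899 + 0.8264 = 1.616 μm/a
  mass loss = 1.616 μm/a × 8.96 g/cm³ = 14.48 g·m⁻²·a⁻¹
zinc: temperature factor f = -0.071·(3.4) = -0.2414
  Pd branch = 0.0129·Pd^0.44·e^(0.046·RH+f) = 0.8762 μm/a
  Sd branch = 0.0175·Sd^0.57·e^(0.008·RH+0.085·T) = 0.512 μm/a
  sum: 0.8762 + 0.512 → r_corr = 1.388 μm/a
  mass loss = 1.388 μm/a × 7.14 g/cm³ = 9.912 g·m⁻²·a⁻¹
Ordering by g·m⁻²·a⁻¹: copper (14.5) > zinc (9.91)

zinc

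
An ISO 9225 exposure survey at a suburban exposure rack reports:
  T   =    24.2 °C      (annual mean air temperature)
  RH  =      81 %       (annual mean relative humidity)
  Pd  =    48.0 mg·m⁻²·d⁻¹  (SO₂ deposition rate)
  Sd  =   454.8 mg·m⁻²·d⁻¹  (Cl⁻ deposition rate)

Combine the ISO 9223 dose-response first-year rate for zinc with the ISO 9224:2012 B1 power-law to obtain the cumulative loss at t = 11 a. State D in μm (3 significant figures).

D(11) = 67.7 μm

zinc: T>10 °C ⇒ hinge -0.071·(24.2−10) = -1.0082
  sulphur-dioxide contribution → 1.073 μm/a
  chloride contribution → 8.566 μm/a
  ⇒ r_corr(zinc) = 9.639 μm/a
ISO 9224: D(t) = r_corr · t^b with b = 0.813 (zinc, B1)
  D(11) = 9.639 × 11^0.813 = 9.639 × 7.025 = 67.71 μm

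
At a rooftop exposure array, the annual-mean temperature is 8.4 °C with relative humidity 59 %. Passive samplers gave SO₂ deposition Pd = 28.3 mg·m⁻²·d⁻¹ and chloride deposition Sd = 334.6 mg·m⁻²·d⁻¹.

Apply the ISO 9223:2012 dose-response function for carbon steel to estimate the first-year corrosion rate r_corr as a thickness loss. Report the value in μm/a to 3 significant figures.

carbon steel: f(T) = +0.150·(T−10) [T≤10 °C] = -0.2400
  Pd branch = 1.77·Pd^0.52·e^(0.02·RH+f) = 25.77 μm/a
  Cl⁻ term: 0.102·334.6^0.62·exp(0.033·59+0.04·8.4) = 36.75
  r_corr = 25.77 + 36.75 = 62.53 μm/a

r_corr = 62.5 μm/a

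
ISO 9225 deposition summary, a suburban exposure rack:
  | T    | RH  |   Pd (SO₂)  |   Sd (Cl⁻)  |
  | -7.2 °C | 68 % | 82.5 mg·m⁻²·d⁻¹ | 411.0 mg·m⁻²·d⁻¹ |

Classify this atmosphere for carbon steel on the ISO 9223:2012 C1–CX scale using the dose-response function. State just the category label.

C3

carbon steel: temperature factor f = +0.150·(-17.2) = -2.5800
  Pd branch = 1.77·Pd^0.52·e^(0.02·RH+f) = 5.184 μm/a
  Sd branch = 0.102·Sd^0.62·e^(0.033·RH+0.04·T) = 30.11 μm/a
  sum: 5.184 + 30.11 → r_corr = 35.29 μm/a
Category bounds: 25…50 μm/a bracket r_corr ⇒ C3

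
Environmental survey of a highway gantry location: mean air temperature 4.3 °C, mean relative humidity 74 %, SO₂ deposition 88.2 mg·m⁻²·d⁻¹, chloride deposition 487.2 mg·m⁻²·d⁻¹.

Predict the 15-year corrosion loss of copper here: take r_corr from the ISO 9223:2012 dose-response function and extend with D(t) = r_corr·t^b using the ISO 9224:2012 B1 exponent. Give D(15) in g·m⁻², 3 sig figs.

copper: T≤10 °C ⇒ hinge +0.126·(4.3−10) = -0.7182
  SO₂ term: 0.0053·88.2^0.26·exp(0.059·74-0.7182) = 0.6521
  Cl⁻ term: 0.01025·487.2^0.27·exp(0.036·74+0.049·4.3) = 0.9658
  r_corr = 0.6521 + 0.9658 = 1.618 μm/a
ISO 9224: D(t) = r_corr · t^b with b = 0.667 (copper, B1)
  D(15) = 1.618 × 15^0.667 = 1.618 × 6.088 = 9.849 μm
  Mass loss = 9.849 μm × 8.96 g/cm³ = 88.25 g·m⁻²

D(15) = 88.2 g·m⁻²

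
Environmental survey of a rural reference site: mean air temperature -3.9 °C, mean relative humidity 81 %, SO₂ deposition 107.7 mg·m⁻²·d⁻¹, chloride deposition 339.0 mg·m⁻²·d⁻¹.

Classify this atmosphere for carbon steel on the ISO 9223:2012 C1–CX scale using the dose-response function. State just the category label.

C4

carbon steel: temperature factor f = +0.150·(-13.9) = -2.0850
  Pd branch = 1.77·Pd^0.52·e^(0.02·RH+f) = 12.67 μm/a
  Sd branch = 0.102·Sd^0.62·e^(0.033·RH+0.04·T) = 46.82 μm/a
  sum: 12.67 + 46.82 → r_corr = 59.49 μm/a
59.5 μm/a falls in (50, 80] for carbon steel → category C4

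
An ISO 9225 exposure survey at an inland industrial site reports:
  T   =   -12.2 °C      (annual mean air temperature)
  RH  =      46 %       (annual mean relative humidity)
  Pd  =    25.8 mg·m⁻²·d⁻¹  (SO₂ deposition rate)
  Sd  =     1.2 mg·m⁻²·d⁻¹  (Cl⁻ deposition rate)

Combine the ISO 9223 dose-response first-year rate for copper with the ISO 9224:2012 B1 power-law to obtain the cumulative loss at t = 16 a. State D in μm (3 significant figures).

copper: temperature factor f = +0.126·(-22.2) = -2.7972
  SO₂ term: 0.0053·25.8^0.26·exp(0.059·46-2.7972) = 0.01135
  Sd branch = 0.01025·Sd^0.27·e^(0.036·RH+0.049·T) = 0.03102 μm/a
  sum: 0.01135 + 0.03102 → r_corr = 0.04238 μm/a
ISO 9224: D(t) = r_corr · t^b with b = 0.667 (copper, B1)
  D(16) = 0.04238 × 16^0.667 = 0.04238 × 6.355 = 0.2693 μm

D(16) = 0.269 μm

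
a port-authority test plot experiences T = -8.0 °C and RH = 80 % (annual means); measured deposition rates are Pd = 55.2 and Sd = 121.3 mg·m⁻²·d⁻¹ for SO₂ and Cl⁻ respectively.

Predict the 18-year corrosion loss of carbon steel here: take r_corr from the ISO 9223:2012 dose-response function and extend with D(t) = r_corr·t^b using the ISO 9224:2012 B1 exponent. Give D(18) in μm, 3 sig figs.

carbon steel: temperature factor f = +0.150·(-18.0) = -2.7000
  SO₂ term: 1.77·55.2^0.52·exp(0.02·80-2.7000) = 4.743
  Cl⁻ term: 0.102·121.3^0.62·exp(0.033·80+0.04·-8.0) = 20.33
  r_corr = 4.743 + 20.33 = 25.07 μm/a
Long-term exponent b (ISO 9224 Table 2, B1) = 0.523
  D(18) = 25.07 × 18^0.523 = 25.07 × 4.534 = 113.7 μm

D(18) = 114 μm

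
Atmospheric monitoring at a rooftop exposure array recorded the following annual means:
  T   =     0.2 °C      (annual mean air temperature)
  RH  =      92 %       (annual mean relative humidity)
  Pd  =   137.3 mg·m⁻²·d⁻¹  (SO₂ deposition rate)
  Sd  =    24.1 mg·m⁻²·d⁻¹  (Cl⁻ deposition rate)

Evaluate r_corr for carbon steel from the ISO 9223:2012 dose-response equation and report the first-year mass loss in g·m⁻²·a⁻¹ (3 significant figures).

r_corr = 381 g·m⁻²·a⁻¹

carbon steel: T≤10 °C ⇒ hinge +0.150·(0.2−10) = -1.4700
  Pd branch = 1.77·Pd^0.52·e^(0.02·RH+f) = 33.13 μm/a
  Sd branch = 0.102·Sd^0.62·e^(0.033·RH+0.04·T) = 15.4 μm/a
  sum: 33.13 + 15.4 → r_corr = 48.53 μm/a
Convert to mass loss: 48.53 μm/a × 7.85 g/cm³ = 381 g·m⁻²·a⁻¹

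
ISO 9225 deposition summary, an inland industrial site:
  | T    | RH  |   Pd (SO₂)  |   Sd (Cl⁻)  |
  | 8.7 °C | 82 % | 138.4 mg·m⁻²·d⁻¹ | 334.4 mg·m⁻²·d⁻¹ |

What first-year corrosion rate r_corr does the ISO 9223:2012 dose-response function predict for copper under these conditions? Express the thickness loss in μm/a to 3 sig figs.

copper: T≤10 °C ⇒ hinge +0.126·(8.7−10) = -0.1638
  Pd branch = 0.0053·Pd^0.26·e^(0.059·RH+f) = 2.046 μm/a
  Cl⁻ term: 0.01025·334.4^0.27·exp(0.036·82+0.049·8.7) = 1.444
  r_corr = 2.046 + 1.444 = 3.49 μm/a

r_corr = 3.49 μm/a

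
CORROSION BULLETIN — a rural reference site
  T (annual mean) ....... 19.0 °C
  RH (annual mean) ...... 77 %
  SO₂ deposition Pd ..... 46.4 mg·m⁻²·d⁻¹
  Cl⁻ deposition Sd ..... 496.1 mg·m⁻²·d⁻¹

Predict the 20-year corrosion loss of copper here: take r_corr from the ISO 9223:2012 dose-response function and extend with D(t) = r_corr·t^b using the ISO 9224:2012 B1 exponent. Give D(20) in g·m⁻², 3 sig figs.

D(20) = 190 g·m⁻²

copper: T>10 °C ⇒ hinge -0.080·(19.0−10) = -0.7200
  Pd branch = 0.0053·Pd^0.26·e^(0.059·RH+f) = 0.6575 μm/a
  Sd branch = 0.01025·Sd^0.27·e^(0.036·RH+0.049·T) = 2.222 μm/a
  r_corr = 0.6575 + 2.222 = 2.879 μm/a
Long-term exponent b (ISO 9224 Table 2, B1) = 0.667
  D(20) = 2.879 × 20^0.667 = 2.879 × 7.375 = 21.24 μm
  Mass loss = 21.24 μm × 8.96 g/cm³ = 190.3 g·m⁻²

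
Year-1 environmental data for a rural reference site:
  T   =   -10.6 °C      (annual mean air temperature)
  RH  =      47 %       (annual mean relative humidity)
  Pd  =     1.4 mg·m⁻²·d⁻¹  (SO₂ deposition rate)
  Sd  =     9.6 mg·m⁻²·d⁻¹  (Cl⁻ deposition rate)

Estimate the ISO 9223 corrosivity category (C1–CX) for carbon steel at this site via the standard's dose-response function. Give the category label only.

carbon steel: f(T) = +0.150·(T−10) [T≤10 °C] = -3.0900
  sulphur-dioxide contribution → 0.2456 μm/a
  chloride contribution → 1.28 μm/a
  total first-year rate 1.525 μm/a
Category bounds: 1.3…25 μm/a bracket r_corr ⇒ C2

C2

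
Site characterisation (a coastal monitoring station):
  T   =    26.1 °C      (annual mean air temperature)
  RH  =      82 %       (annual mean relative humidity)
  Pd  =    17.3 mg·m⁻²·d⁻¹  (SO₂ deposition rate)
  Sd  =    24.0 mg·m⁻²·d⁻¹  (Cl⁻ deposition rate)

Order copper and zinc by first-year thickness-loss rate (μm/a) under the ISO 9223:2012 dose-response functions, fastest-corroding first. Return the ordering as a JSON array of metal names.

copper: temperature factor f = -0.080·(16.1) = -1.2880
  SO₂ term: 0.0053·17.3^0.26·exp(0.059·82-1.2880) = 0.3872
  Sd branch = 0.01025·Sd^0.27·e^(0.036·RH+0.049·T) = 1.663 μm/a
  sum: 0.3872 + 1.663 → r_corr = 2.05 μm/a
zinc: T>10 °C ⇒ hinge -0.071·(26.1−10) = -1.1431
  Pd branch = 0.0129·Pd^0.44·e^(0.046·RH+f) = 0.6267 μm/a
  Sd branch = 0.0175·Sd^0.57·e^(0.008·RH+0.085·T) = 1.897 μm/a
  sum: 0.6267 + 1.897 → r_corr = 2.524 μm/a
Ordering by μm/a: zinc (2.52) > copper (2.05)

["zinc", "copper"]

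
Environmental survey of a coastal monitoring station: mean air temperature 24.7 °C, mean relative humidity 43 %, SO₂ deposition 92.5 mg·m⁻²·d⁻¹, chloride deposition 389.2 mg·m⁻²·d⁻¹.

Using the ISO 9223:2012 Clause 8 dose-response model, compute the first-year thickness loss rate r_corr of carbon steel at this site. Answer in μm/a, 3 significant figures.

carbon steel: temperature factor f = -0.054·(14.7) = -0.7938
  Pd branch = 1.77·Pd^0.52·e^(0.02·RH+f) = 19.91 μm/a
  Sd branch = 0.102·Sd^0.62·e^(0.033·RH+0.04·T) = 45.69 μm/a
  r_corr = 19.91 + 45.69 = 65.61 μm/a

r_corr = 65.6 μm/a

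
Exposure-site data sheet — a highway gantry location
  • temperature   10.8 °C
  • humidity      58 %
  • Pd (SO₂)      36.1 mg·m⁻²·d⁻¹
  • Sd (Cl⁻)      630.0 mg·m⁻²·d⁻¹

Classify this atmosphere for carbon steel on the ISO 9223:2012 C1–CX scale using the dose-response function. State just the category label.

carbon steel: temperature factor f = -0.054·(0.8) = -0.0432
  sulphur-dioxide contribution → 34.91 μm/a
  chloride contribution → 57.95 μm/a
  ⇒ r_corr(carbon steel) = 92.85 μm/a
Category bounds: 80…200 μm/a bracket r_corr ⇒ C5

C5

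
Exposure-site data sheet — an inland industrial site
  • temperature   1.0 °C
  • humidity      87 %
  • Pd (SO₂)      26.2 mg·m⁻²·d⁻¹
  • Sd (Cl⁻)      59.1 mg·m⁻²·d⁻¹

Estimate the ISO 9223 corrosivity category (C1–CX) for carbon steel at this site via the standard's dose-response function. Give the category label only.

carbon steel: T≤10 °C ⇒ hinge +0.150·(1.0−10) = -1.3500
  SO₂ term: 1.77·26.2^0.52·exp(0.02·87-1.3500) = 14.28
  Cl⁻ term: 0.102·59.1^0.62·exp(0.033·87+0.04·1.0) = 23.51
  r_corr = 14.28 + 23.51 = 37.79 μm/a
Category bounds: 25…50 μm/a bracket r_corr ⇒ C3

C3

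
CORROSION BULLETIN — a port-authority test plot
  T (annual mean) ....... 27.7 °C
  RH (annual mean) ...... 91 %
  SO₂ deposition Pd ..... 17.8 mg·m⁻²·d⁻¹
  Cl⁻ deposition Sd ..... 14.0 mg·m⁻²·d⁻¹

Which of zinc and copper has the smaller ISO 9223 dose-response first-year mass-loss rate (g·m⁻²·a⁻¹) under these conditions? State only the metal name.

zinc

zinc: f(T) = -0.071·(T−10) [T>10 °C] = -1.2567
  Pd branch = 0.0129·Pd^0.44·e^(0.046·RH+f) = 0.8569 μm/a
  Cl⁻ term: 0.0175·14.0^0.57·exp(0.008·91+0.085·27.7) = 1.718
  r_corr = 0.8569 + 1.718 = 2.575 μm/a
  mass loss = 2.575 μm/a × 7.14 g/cm³ = 18.39 g·m⁻²·a⁻¹
copper: T>10 °C ⇒ hinge -0.080·(27.7−10) = -1.4160
  Pd branch = 0.0053·Pd^0.26·e^(0.059·RH+f) = 0.5836 μm/a
  Cl⁻ term: 0.01025·14.0^0.27·exp(0.036·91+0.049·27.7) = 2.15
  r_corr = 0.5836 + 2.15 = 2.733 μm/a
  mass loss = 2.733 μm/a × 8.96 g/cm³ = 24.49 g·m⁻²·a⁻¹
Ordering by g·m⁻²·a⁻¹: copper (24.5) > zinc (18.4)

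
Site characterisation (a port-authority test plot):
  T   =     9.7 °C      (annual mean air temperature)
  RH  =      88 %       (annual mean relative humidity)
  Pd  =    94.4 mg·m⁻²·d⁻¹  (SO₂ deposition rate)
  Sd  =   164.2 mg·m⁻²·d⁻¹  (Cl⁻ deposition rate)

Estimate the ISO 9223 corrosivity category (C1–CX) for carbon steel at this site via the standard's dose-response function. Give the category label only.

carbon steel: f(T) = +0.150·(T−10) [T≤10 °C] = -0.0450
  SO₂ term: 1.77·94.4^0.52·exp(0.02·88-0.0450) = 104.7
  Sd branch = 0.102·Sd^0.62·e^(0.033·RH+0.04·T) = 64.84 μm/a
  r_corr = 104.7 + 64.84 = 169.5 μm/a
169 μm/a falls in (80, 200] for carbon steel → category C5

C5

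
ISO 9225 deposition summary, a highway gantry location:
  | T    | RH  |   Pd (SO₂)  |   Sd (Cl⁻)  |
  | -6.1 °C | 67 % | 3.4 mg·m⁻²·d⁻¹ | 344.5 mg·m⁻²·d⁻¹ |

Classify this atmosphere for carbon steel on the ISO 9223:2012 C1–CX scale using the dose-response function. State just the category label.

C3

carbon steel: temperature factor f = +0.150·(-16.1) = -2.4150
  SO₂ term: 1.77·3.4^0.52·exp(0.02·67-2.4150) = 1.141
  Sd branch = 0.102·Sd^0.62·e^(0.033·RH+0.04·T) = 27.28 μm/a
  r_corr = 1.141 + 27.28 = 28.43 μm/a
Category bounds: 25…50 μm/a bracket r_corr ⇒ C3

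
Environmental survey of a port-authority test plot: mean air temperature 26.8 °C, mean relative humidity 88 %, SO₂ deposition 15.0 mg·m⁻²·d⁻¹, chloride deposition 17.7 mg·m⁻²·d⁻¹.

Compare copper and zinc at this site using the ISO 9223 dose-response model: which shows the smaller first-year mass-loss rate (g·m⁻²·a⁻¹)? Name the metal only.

copper: f(T) = -0.080·(T−10) [T>10 °C] = -1.3440
  SO₂ term: 0.0053·15.0^0.26·exp(0.059·88-1.3440) = 0.5026
  Sd branch = 0.01025·Sd^0.27·e^(0.036·RH+0.049·T) = 1.967 μm/a
  r_corr = 0.5026 + 1.967 = 2.47 μm/a
  mass loss = 2.47 μm/a × 8.96 g/cm³ = 22.13 g·m⁻²·a⁻¹
zinc: f(T) = -0.071·(T−10) [T>10 °C] = -1.1928
  SO₂ term: 0.0129·15.0^0.44·exp(0.046·88-1.1928) = 0.738
  Cl⁻ term: 0.0175·17.7^0.57·exp(0.008·88+0.085·26.8) = 1.776
  r_corr = 0.738 + 1.776 = 2.514 μm/a
  mass loss = 2.514 μm/a × 7.14 g/cm³ = 17.95 g·m⁻²·a⁻¹
Ordering by g·m⁻²·a⁻¹: copper (22.1) > zinc (18)

zinc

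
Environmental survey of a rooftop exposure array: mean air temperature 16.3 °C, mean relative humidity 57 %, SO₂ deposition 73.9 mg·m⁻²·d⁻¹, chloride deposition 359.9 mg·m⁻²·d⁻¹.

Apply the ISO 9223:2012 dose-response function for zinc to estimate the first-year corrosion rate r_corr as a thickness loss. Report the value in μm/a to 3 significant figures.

r_corr = 3.91 μm/a

zinc: T>10 °C ⇒ hinge -0.071·(16.3−10) = -0.4473
  Pd branch = 0.0129·Pd^0.44·e^(0.046·RH+f) = 0.7538 μm/a
  Cl⁻ term: 0.0175·359.9^0.57·exp(0.008·57+0.085·16.3) = 3.161
  sum: 0.7538 + 3.161 → r_corr = 3.915 μm/a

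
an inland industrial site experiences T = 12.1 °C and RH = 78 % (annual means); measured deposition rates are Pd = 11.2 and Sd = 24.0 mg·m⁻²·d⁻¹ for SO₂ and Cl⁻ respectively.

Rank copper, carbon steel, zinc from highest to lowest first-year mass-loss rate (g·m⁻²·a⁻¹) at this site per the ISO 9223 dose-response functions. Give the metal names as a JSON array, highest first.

["carbon steel", "copper", "zinc"]

copper: temperature factor f = -0.080·(2.1) = -0.1680
  sulphur-dioxide contribution → 0.837 μm/a
  chloride contribution → 0.7251 μm/a
  ⇒ r_corr(copper) = 1.562 μm/a
  mass loss = 1.562 μm/a × 8.96 g/cm³ = 14 g·m⁻²·a⁻¹
carbon steel: temperature factor f = -0.054·(2.1) = -0.1134
  sulphur-dioxide contribution → 26.41 μm/a
  chloride contribution → 15.57 μm/a
  total first-year rate 41.99 μm/a
  mass loss = 41.99 μm/a × 7.85 g/cm³ = 329.6 g·m⁻²·a⁻¹
zinc: temperature factor f = -0.071·(2.1) = -0.1491
  sulphur-dioxide contribution → 1.163 μm/a
  chloride contribution → 0.559 μm/a
  total first-year rate 1.722 μm/a
  mass loss = 1.722 μm/a × 7.14 g/cm³ = 12.3 g·m⁻²·a⁻¹
Ordering by g·m⁻²·a⁻¹: carbon steel (330) > copper (14) > zinc (12.3)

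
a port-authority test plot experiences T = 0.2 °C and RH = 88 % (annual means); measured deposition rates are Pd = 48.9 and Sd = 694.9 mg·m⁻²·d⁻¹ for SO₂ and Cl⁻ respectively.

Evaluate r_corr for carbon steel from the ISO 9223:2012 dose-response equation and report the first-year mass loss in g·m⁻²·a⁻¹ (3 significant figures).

r_corr = 992 g·m⁻²·a⁻¹

carbon steel: temperature factor f = +0.150·(-9.8) = -1.4700
  SO₂ term: 1.77·48.9^0.52·exp(0.02·88-1.4700) = 17.88
  Cl⁻ term: 0.102·694.9^0.62·exp(0.033·88+0.04·0.2) = 108.5
  r_corr = 17.88 + 108.5 = 126.3 μm/a
Convert to mass loss: 126.3 μm/a × 7.85 g/cm³ = 991.7 g·m⁻²·a⁻¹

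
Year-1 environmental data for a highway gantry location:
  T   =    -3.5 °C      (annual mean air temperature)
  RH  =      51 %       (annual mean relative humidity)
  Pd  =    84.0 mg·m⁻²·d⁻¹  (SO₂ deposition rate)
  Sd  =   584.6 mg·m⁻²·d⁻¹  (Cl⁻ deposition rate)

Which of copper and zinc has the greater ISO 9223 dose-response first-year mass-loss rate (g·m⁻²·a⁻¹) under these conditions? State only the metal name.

zinc

copper: temperature factor f = +0.126·(-13.5) = -1.7010
  SO₂ term: 0.0053·84.0^0.26·exp(0.059·51-1.7010) = 0.06204
  Sd branch = 0.01025·Sd^0.27·e^(0.036·RH+0.049·T) = 0.3025 μm/a
  sum: 0.06204 + 0.3025 → r_corr = 0.3645 μm/a
  mass loss = 0.3645 μm/a × 8.96 g/cm³ = 3.266 g·m⁻²·a⁻¹
zinc: temperature factor f = +0.038·(-13.5) = -0.5130
  Pd branch = 0.0129·Pd^0.44·e^(0.046·RH+f) = 0.5667 μm/a
  Cl⁻ term: 0.0175·584.6^0.57·exp(0.008·51+0.085·-3.5) = 0.7381
  r_corr = 0.5667 + 0.7381 = 1.305 μm/a
  mass loss = 1.305 μm/a × 7.14 g/cm³ = 9.316 g·m⁻²·a⁻¹
Ordering by g·m⁻²·a⁻¹: zinc (9.32) > copper (3.27)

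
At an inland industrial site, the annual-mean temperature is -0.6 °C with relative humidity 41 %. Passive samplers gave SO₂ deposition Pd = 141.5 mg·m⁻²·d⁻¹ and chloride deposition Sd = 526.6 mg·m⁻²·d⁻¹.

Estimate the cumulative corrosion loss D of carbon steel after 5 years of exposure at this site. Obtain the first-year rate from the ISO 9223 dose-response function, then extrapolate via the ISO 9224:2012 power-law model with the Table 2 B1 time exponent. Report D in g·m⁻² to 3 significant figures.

D(5) = 538 g·m⁻²

carbon steel: temperature factor f = +0.150·(-10.6) = -1.5900
  sulphur-dioxide contribution → 10.76 μm/a
  chloride contribution → 18.75 μm/a
  ⇒ r_corr(carbon steel) = 29.52 μm/a
Long-term exponent b (ISO 9224 Table 2, B1) = 0.523
  D(5) = 29.52 × 5^0.523 = 29.52 × 2.32 = 68.49 μm
  Mass loss = 68.49 μm × 7.85 g/cm³ = 537.7 g·m⁻²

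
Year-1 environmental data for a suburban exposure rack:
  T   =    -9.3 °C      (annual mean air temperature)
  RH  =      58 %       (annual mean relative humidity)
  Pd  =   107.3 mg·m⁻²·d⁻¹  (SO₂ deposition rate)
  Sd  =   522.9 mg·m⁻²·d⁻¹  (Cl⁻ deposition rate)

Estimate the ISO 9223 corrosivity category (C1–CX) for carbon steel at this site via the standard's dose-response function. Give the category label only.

carbon steel: temperature factor f = +0.150·(-19.3) = -2.8950
  SO₂ term: 1.77·107.3^0.52·exp(0.02·58-2.8950) = 3.551
  Cl⁻ term: 0.102·522.9^0.62·exp(0.033·58+0.04·-9.3) = 23.1
  sum: 3.551 + 23.1 → r_corr = 26.66 μm/a
26.7 μm/a falls in (25, 50] for carbon steel → category C3

C3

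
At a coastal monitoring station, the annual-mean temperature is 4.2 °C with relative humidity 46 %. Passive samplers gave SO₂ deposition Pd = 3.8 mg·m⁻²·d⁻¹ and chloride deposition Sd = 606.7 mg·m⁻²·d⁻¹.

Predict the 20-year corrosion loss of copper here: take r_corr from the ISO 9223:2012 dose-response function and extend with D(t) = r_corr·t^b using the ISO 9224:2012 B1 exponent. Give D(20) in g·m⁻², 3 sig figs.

D(20) = 28.2 g·m⁻²

copper: T≤10 °C ⇒ hinge +0.126·(4.2−10) = -0.7308
  SO₂ term: 0.0053·3.8^0.26·exp(0.059·46-0.7308) = 0.05449
  Cl⁻ term: 0.01025·606.7^0.27·exp(0.036·46+0.049·4.2) = 0.3721
  r_corr = 0.05449 + 0.3721 = 0.4266 μm/a
ISO 9224: D(t) = r_corr · t^b with b = 0.667 (copper, B1)
  D(20) = 0.4266 × 20^0.667 = 0.4266 × 7.375 = 3.147 μm
  Mass loss = 3.147 μm × 8.96 g/cm³ = 28.19 g·m⁻²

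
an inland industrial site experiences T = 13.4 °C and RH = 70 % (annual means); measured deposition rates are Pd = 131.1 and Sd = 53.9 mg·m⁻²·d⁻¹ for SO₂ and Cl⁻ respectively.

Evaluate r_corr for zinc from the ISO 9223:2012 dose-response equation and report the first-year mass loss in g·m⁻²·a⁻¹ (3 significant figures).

r_corr = 22.1 g·m⁻²·a⁻¹

zinc: temperature factor f = -0.071·(3.4) = -0.2414
  Pd branch = 0.0129·Pd^0.44·e^(0.046·RH+f) = 2.167 μm/a
  Cl⁻ term: 0.0175·53.9^0.57·exp(0.008·70+0.085·13.4) = 0.9288
  sum: 2.167 + 0.9288 → r_corr = 3.096 μm/a
Convert to mass loss: 3.096 μm/a × 7.14 g/cm³ = 22.11 g·m⁻²·a⁻¹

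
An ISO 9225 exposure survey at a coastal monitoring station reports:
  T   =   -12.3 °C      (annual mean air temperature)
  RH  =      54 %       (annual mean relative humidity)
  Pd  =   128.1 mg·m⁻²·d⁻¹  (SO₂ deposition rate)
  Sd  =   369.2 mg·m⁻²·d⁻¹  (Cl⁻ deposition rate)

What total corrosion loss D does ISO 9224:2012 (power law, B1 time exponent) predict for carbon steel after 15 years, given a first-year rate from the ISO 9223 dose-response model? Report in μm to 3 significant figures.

carbon steel: T≤10 °C ⇒ hinge +0.150·(-12.3−10) = -3.3450
  Pd branch = 1.77·Pd^0.52·e^(0.02·RH+f) = 2.292 μm/a
  Sd branch = 0.102·Sd^0.62·e^(0.033·RH+0.04·T) = 14.47 μm/a
  sum: 2.292 + 14.47 → r_corr = 16.76 μm/a
Long-term exponent b (ISO 9224 Table 2, B1) = 0.523
  D(15) = 16.76 × 15^0.523 = 16.76 × 4.122 = 69.1 μm

D(15) = 69.1 μm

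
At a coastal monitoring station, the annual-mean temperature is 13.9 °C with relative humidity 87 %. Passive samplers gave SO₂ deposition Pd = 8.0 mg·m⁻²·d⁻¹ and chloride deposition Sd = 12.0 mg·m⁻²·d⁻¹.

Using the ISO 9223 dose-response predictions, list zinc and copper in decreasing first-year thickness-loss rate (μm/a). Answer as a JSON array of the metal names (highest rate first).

["copper", "zinc"]

zinc: T>10 °C ⇒ hinge -0.071·(13.9−10) = -0.2769
  SO₂ term: 0.0129·8.0^0.44·exp(0.046·87-0.2769) = 1.336
  Sd branch = 0.0175·Sd^0.57·e^(0.008·RH+0.085·T) = 0.4716 μm/a
  r_corr = 1.336 + 0.4716 = 1.807 μm/a
copper: T>10 °C ⇒ hinge -0.080·(13.9−10) = -0.3120
  SO₂ term: 0.0053·8.0^0.26·exp(0.059·87-0.3120) = 1.129
  Sd branch = 0.01025·Sd^0.27·e^(0.036·RH+0.049·T) = 0.9081 μm/a
  r_corr = 1.129 + 0.9081 = 2.037 μm/a
Ordering by μm/a: copper (2.04) > zinc (1.81)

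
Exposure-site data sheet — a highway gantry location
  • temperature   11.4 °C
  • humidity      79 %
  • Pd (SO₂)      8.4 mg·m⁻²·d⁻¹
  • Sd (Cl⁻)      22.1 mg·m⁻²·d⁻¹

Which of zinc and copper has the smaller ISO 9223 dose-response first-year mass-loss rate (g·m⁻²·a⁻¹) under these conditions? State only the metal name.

zinc: T>10 °C ⇒ hinge -0.071·(11.4−10) = -0.0994
  Pd branch = 0.0129·Pd^0.44·e^(0.046·RH+f) = 1.128 μm/a
  Sd branch = 0.0175·Sd^0.57·e^(0.008·RH+0.085·T) = 0.5066 μm/a
  sum: 1.128 + 0.5066 → r_corr = 1.635 μm/a
  mass loss = 1.635 μm/a × 7.14 g/cm³ = 11.67 g·m⁻²·a⁻¹
copper: T>10 °C ⇒ hinge -0.080·(11.4−10) = -0.1120
  Pd branch = 0.0053·Pd^0.26·e^(0.059·RH+f) = 0.8714 μm/a
  Cl⁻ term: 0.01025·22.1^0.27·exp(0.036·79+0.049·11.4) = 0.7103
  r_corr = 0.8714 + 0.7103 = 1.582 μm/a
  mass loss = 1.582 μm/a × 8.96 g/cm³ = 14.17 g·m⁻²·a⁻¹
Ordering by g·m⁻²·a⁻¹: copper (14.2) > zinc (11.7)

zinc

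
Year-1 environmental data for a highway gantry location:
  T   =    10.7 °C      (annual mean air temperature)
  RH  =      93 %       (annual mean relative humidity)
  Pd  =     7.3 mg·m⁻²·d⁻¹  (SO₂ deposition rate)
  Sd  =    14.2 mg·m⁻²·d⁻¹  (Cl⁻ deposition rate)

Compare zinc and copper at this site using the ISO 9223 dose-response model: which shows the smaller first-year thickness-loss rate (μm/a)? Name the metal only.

zinc

zinc: f(T) = -0.071·(T−10) [T>10 °C] = -0.0497
  SO₂ term: 0.0129·7.3^0.44·exp(0.046·93-0.0497) = 2.122
  Cl⁻ term: 0.0175·14.2^0.57·exp(0.008·93+0.085·10.7) = 0.4149
  r_corr = 2.122 + 0.4149 = 2.537 μm/a
copper: T>10 °C ⇒ hinge -0.080·(10.7−10) = -0.0560
  Pd branch = 0.0053·Pd^0.26·e^(0.059·RH+f) = 2.03 μm/a
  Sd branch = 0.01025·Sd^0.27·e^(0.036·RH+0.049·T) = 1.008 μm/a
  r_corr = 2.03 + 1.008 = 3.038 μm/a
Ordering by μm/a: copper (3.04) > zinc (2.54)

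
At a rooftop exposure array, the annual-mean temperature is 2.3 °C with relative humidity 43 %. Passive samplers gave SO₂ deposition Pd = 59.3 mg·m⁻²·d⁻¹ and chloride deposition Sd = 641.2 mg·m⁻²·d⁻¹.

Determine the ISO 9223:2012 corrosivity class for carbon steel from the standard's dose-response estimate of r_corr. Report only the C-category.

carbon steel: T≤10 °C ⇒ hinge +0.150·(2.3−10) = -1.1550
  sulphur-dioxide contribution → 11.01 μm/a
  chloride contribution → 25.42 μm/a
  total first-year rate 36.43 μm/a
ISO 9223 Table 2 (carbon steel): 25 < 36.4 ≤ 50 μm/a ⇒ C3

C3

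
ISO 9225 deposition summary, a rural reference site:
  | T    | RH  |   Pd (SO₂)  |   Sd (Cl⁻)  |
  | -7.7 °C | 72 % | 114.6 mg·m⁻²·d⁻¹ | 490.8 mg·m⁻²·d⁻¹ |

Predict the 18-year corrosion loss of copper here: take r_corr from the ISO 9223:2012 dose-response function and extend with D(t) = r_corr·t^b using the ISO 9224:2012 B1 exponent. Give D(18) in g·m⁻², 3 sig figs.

D(18) = 39.2 g·m⁻²

copper: T≤10 °C ⇒ hinge +0.126·(-7.7−10) = -2.2302
  sulphur-dioxide contribution → 0.1368 μm/a
  chloride contribution → 0.5001 μm/a
  ⇒ r_corr(copper) = 0.6369 μm/a
ISO 9224: D(t) = r_corr · t^b with b = 0.667 (copper, B1)
  D(18) = 0.6369 × 18^0.667 = 0.6369 × 6.875 = 4.379 μm
  Mass loss = 4.379 μm × 8.96 g/cm³ = 39.23 g·m⁻²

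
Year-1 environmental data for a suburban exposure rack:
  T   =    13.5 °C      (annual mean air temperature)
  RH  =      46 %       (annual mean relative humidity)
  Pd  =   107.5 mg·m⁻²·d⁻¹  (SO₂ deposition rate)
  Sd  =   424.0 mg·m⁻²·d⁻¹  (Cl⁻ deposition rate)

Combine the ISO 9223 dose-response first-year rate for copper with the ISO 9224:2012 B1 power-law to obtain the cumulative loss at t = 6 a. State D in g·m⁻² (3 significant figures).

D(6) = 21.8 g·m⁻²

copper: f(T) = -0.080·(T−10) [T>10 °C] = -0.2800
  sulphur-dioxide contribution → 0.2039 μm/a
  chloride contribution → 0.5328 μm/a
  total first-year rate 0.7368 μm/a
Long-term exponent b (ISO 9224 Table 2, B1) = 0.667
  D(6) = 0.7368 × 6^0.667 = 0.7368 × 3.304 = 2.434 μm
  Mass loss = 2.434 μm × 8.96 g/cm³ = 21.81 g·m⁻²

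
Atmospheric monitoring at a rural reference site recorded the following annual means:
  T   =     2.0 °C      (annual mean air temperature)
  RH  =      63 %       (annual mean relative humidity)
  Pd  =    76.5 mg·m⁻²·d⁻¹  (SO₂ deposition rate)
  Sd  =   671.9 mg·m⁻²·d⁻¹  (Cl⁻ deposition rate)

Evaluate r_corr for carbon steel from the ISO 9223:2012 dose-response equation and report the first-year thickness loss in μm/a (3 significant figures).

carbon steel: f(T) = +0.150·(T−10) [T≤10 °C] = -1.2000
  Pd branch = 1.77·Pd^0.52·e^(0.02·RH+f) = 17.93 μm/a
  Sd branch = 0.102·Sd^0.62·e^(0.033·RH+0.04·T) = 50.02 μm/a
  r_corr = 17.93 + 50.02 = 67.95 μm/a

r_corr = 68.0 μm/a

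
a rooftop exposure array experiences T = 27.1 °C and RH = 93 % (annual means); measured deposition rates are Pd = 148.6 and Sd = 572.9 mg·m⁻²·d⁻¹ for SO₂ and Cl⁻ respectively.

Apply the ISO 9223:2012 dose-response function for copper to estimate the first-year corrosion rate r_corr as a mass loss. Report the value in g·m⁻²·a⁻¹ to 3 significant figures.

r_corr = 65.5 g·m⁻²·a⁻¹

copper: temperature factor f = -0.080·(17.1) = -1.3680
  sulphur-dioxide contribution → 1.196 μm/a
  chloride contribution → 6.111 μm/a
  ⇒ r_corr(copper) = 7.308 μm/a
Convert to mass loss: 7.308 μm/a × 8.96 g/cm³ = 65.48 g·m⁻²·a⁻¹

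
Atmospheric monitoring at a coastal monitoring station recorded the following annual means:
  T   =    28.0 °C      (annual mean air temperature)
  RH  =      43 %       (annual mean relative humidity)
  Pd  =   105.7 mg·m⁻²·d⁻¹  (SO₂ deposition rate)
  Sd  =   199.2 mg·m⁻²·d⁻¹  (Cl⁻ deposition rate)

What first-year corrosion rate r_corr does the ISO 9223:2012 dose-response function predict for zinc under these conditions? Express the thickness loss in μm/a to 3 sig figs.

r_corr = 5.66 μm/a

zinc: temperature factor f = -0.071·(18.0) = -1.2780
  sulphur-dioxide contribution → 0.2019 μm/a
  chloride contribution → 5.453 μm/a
  total first-year rate 5.655 μm/a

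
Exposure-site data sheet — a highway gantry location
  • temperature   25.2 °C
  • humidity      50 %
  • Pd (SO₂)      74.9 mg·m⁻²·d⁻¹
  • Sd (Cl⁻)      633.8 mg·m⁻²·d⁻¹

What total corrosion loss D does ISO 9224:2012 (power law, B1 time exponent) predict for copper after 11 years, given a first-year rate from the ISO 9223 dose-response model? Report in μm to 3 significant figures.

copper: f(T) = -0.080·(T−10) [T>10 °C] = -1.2160
  Pd branch = 0.0053·Pd^0.26·e^(0.059·RH+f) = 0.0922 μm/a
  Cl⁻ term: 0.01025·633.8^0.27·exp(0.036·50+0.049·25.2) = 1.217
  r_corr = 0.0922 + 1.217 = 1.309 μm/a
Long-term exponent b (ISO 9224 Table 2, B1) = 0.667
  D(11) = 1.309 × 11^0.667 = 1.309 × 4.95 = 6.48 μm

D(11) = 6.48 μm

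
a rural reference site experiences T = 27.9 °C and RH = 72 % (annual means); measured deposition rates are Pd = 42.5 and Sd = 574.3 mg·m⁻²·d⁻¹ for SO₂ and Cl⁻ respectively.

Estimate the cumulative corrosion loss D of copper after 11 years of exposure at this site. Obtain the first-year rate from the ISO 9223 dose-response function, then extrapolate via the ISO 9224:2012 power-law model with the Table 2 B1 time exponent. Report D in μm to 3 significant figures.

copper: temperature factor f = -0.080·(17.9) = -1.4320
  sulphur-dioxide contribution → 0.2348 μm/a
  chloride contribution → 2.986 μm/a
  ⇒ r_corr(copper) = 3.221 μm/a
ISO 9224: D(t) = r_corr · t^b with b = 0.667 (copper, B1)
  D(11) = 3.221 × 11^0.667 = 3.221 × 4.95 = 15.94 μm

D(11) = 15.9 μm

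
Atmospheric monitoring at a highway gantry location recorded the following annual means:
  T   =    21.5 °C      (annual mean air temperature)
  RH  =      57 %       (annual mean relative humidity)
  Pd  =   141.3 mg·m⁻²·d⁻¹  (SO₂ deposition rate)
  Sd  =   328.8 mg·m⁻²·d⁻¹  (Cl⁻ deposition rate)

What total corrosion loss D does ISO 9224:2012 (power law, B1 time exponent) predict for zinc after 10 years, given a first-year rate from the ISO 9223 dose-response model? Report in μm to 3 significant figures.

D(10) = 34.9 μm

zinc: T>10 °C ⇒ hinge -0.071·(21.5−10) = -0.8165
  sulphur-dioxide contribution → 0.6931 μm/a
  chloride contribution → 4.671 μm/a
  total first-year rate 5.364 μm/a
Power-law: D(10) = r_corr · 10^0.813
  D(10) = 5.364 × 10^0.813 = 5.364 × 6.501 = 34.87 μm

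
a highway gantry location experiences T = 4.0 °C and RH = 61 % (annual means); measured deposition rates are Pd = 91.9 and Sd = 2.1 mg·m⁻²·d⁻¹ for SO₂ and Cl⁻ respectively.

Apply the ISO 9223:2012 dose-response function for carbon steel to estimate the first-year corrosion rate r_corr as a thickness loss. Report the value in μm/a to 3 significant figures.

carbon steel: f(T) = +0.150·(T−10) [T≤10 °C] = -0.9000
  SO₂ term: 1.77·91.9^0.52·exp(0.02·61-0.9000) = 25.58
  Cl⁻ term: 0.102·2.1^0.62·exp(0.033·61+0.04·4.0) = 1.419
  r_corr = 25.58 + 1.419 = 27 μm/a

r_corr = 27.0 μm/a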